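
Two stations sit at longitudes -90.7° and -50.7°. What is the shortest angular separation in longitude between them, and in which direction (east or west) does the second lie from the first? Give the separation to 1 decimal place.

40.0° east

Raw difference: -50.7 − -90.7 = 40.0°.
Normalise into (−180°, 180°]: 40.0° stays 40.0°.
Positive ⇒ the second point lies to the east; separation 40.0°.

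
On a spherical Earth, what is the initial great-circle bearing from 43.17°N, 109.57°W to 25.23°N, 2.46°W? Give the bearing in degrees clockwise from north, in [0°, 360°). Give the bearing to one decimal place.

Δλ = -2.46 − -109.57 = 107.11°.
θ = atan2( sin Δλ · cos φ₂ , cos φ₁ · sin φ₂ − sin φ₁ · cos φ₂ · cos Δλ )
  = atan2(0.86457, 0.49296) = 60.309° → normalised to [0°, 360°): 60.309°.

60.3°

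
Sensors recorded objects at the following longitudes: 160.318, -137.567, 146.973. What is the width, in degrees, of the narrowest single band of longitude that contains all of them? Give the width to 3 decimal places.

75.460°

Sort the longitudes: -137.567°, +146.973°, +160.318°.
Eastward gaps between consecutive values (wrapping around): 284.540°, 13.345°, 62.115°.
Largest gap = 284.540° ⇒ minimal covering band is its complement: 360° − 284.540° = 75.460°.
Band runs from +146.973° eastward to -137.567°, crossing the antimeridian.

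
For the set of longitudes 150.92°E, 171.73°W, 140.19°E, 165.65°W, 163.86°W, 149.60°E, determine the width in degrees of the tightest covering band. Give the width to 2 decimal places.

Sort the longitudes: -171.73°, -165.65°, -163.86°, +140.19°, +149.60°, +150.92°.
Eastward gaps between consecutive values (wrapping around): 6.08°, 1.79°, 304.05°, 9.41°, 1.32°, 37.35°.
Largest gap = 304.05° ⇒ minimal covering band is its complement: 360° − 304.05° = 55.95°.
Band runs from +140.19° eastward to -163.86°, crossing the antimeridian.

55.95°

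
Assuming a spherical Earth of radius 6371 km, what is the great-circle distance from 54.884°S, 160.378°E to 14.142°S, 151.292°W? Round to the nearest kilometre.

Δλ = -151.292 − 160.378 = -311.670°; wrapped into (−180°, 180°]: 48.330°.
Δφ = -14.142 − -54.884 = 40.742°.
a = sin²(Δφ/2) + cos φ₁ · cos φ₂ · sin²(Δλ/2) = 0.214648.
c = 2·atan2(√a, √(1−a)) = 0.96343 rad → d = 6371·c ≈ 6138.04 km.

6138 km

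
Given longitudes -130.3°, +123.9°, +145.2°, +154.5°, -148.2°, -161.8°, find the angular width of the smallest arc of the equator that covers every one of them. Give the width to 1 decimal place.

Sort the longitudes: -161.8°, -148.2°, -130.3°, +123.9°, +145.2°, +154.5°.
Eastward gaps between consecutive values (wrapping around): 13.6°, 17.9°, 254.2°, 21.3°, 9.3°, 43.7°.
Largest gap = 254.2° ⇒ minimal covering band is its complement: 360° − 254.2° = 105.8°.
Band runs from +123.9° eastward to -130.3°, crossing the antimeridian.

105.8°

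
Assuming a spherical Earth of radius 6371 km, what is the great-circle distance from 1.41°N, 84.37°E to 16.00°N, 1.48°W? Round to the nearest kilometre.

Δλ = -1.48 − 84.37 = -85.85°.
Δφ = 16.00 − 1.41 = 14.59°.
a = sin²(Δφ/2) + cos φ₁ · cos φ₂ · sin²(Δλ/2) = 0.461837.
c = 2·atan2(√a, √(1−a)) = 1.49440 rad → d = 6371·c ≈ 9520.80 km.

9521 km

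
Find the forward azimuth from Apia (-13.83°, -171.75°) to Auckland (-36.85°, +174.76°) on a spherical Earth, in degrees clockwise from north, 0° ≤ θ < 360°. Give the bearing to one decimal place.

Δλ = 174.76 − -171.75 = 346.51°; wrapped into (−180°, 180°]: -13.49°.
θ = atan2( sin Δλ · cos φ₂ , cos φ₁ · sin φ₂ − sin φ₁ · cos φ₂ · cos Δλ )
  = atan2(-0.18667, -0.39633) = -154.780° → normalised to [0°, 360°): 205.220°.

205.2°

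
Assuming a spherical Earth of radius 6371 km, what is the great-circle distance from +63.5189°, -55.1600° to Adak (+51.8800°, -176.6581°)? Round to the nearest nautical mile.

3357 nmi

Δλ = -176.6581 − -55.1600 = -121.4981°.
Δφ = 51.8800 − 63.5189 = -11.6389°.
a = sin²(Δφ/2) + cos φ₁ · cos φ₂ · sin²(Δλ/2) = 0.219819.
c = 2·atan2(√a, √(1−a)) = 0.97597 rad → d = 6371·c ≈ 6217.92 km ≈ 3357.41 nmi.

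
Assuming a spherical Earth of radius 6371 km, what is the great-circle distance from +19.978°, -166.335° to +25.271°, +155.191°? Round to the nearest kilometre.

Δλ = 155.191 − -166.335 = 321.526°; wrapped into (−180°, 180°]: -38.474°.
Δφ = 25.271 − 19.978 = 5.293°.
a = sin²(Δφ/2) + cos φ₁ · cos φ₂ · sin²(Δλ/2) = 0.094391.
c = 2·atan2(√a, √(1−a)) = 0.62456 rad → d = 6371·c ≈ 3979.09 km.

3979 km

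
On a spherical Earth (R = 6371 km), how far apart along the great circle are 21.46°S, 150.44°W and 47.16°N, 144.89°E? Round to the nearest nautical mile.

5395 nmi

Δλ = 144.89 − -150.44 = 295.33°; wrapped into (−180°, 180°]: -64.67°.
Δφ = 47.16 − -21.46 = 68.62°.
a = sin²(Δφ/2) + cos φ₁ · cos φ₂ · sin²(Δλ/2) = 0.498762.
c = 2·atan2(√a, √(1−a)) = 1.56832 rad → d = 6371·c ≈ 9991.77 km ≈ 5395.13 nmi.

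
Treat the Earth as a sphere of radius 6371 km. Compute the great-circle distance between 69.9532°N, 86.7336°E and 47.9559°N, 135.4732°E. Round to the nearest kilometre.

Δλ = 135.4732 − 86.7336 = 48.7396°.
Δφ = 47.9559 − 69.9532 = -21.9973°.
a = sin²(Δφ/2) + cos φ₁ · cos φ₂ · sin²(Δλ/2) = 0.075485.
c = 2·atan2(√a, √(1−a)) = 0.55665 rad → d = 6371·c ≈ 3546.41 km.

3546 km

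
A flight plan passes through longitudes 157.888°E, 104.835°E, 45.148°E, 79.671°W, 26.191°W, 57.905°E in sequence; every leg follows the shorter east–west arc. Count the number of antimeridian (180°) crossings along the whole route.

Leg 1: +157.888° → +104.835°, shortest Δλ = -53.053° (west) — does not cross 180°.
Leg 2: +104.835° → +45.148°, shortest Δλ = -59.687° (west) — does not cross 180°.
Leg 3: +45.148° → -79.671°, shortest Δλ = -124.819° (west) — does not cross 180°.
Leg 4: -79.671° → -26.191°, shortest Δλ = 53.48° (east) — does not cross 180°.
Leg 5: -26.191° → +57.905°, shortest Δλ = 84.096° (east) — does not cross 180°.
Total crossings: 0.

0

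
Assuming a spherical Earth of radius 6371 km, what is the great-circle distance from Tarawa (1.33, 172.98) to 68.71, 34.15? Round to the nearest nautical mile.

Δλ = 34.15 − 172.98 = -138.83°.
Δφ = 68.71 − 1.33 = 67.38°.
a = sin²(Δφ/2) + cos φ₁ · cos φ₂ · sin²(Δλ/2) = 0.625809.
c = 2·atan2(√a, √(1−a)) = 1.82515 rad → d = 6371·c ≈ 11628.02 km ≈ 6278.63 nmi.

6279 nmi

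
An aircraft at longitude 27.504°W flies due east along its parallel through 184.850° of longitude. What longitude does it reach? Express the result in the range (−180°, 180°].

Start at -27.504°; shift +184.850° → +157.346°.
+157.346° already lies in (−180°, 180°].

157.346°E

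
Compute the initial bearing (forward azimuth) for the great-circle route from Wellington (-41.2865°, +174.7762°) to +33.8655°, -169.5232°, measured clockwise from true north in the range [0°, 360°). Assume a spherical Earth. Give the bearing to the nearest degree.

Δλ = -169.5232 − 174.7762 = -344.2994°; wrapped into (−180°, 180°]: 15.7006°.
θ = atan2( sin Δλ · cos φ₂ , cos φ₁ · sin φ₂ − sin φ₁ · cos φ₂ · cos Δλ )
  = atan2(0.22470, 0.94617) = 13.359° → normalised to [0°, 360°): 13.359°.

13°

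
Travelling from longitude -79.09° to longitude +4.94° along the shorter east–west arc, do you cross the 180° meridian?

No

Signed shortest Δλ = ((4.94 − -79.09 + 180) mod 360) − 180 = 84.03°.
Going east by 84.03° from -79.09° reaches +4.94° without touching 180°.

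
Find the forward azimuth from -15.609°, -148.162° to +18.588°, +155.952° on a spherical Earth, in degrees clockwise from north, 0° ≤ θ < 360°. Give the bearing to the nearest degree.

Δλ = 155.952 − -148.162 = 304.114°; wrapped into (−180°, 180°]: -55.886°.
θ = atan2( sin Δλ · cos φ₂ , cos φ₁ · sin φ₂ − sin φ₁ · cos φ₂ · cos Δλ )
  = atan2(-0.78473, 0.45004) = -60.166° → normalised to [0°, 360°): 299.834°.

300°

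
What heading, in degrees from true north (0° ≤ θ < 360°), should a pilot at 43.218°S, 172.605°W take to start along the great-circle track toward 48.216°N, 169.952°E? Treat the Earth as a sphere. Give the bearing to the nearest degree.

348°

Δλ = 169.952 − -172.605 = 342.557°; wrapped into (−180°, 180°]: -17.443°.
θ = atan2( sin Δλ · cos φ₂ , cos φ₁ · sin φ₂ − sin φ₁ · cos φ₂ · cos Δλ )
  = atan2(-0.19974, 0.97870) = -11.535° → normalised to [0°, 360°): 348.465°.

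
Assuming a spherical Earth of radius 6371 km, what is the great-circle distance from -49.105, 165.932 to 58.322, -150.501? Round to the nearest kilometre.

12589 km

Δλ = -150.501 − 165.932 = -316.433°; wrapped into (−180°, 180°]: 43.567°.
Δφ = 58.322 − -49.105 = 107.427°.
a = sin²(Δφ/2) + cos φ₁ · cos φ₂ · sin²(Δλ/2) = 0.697092.
c = 2·atan2(√a, √(1−a)) = 1.97598 rad → d = 6371·c ≈ 12588.94 km.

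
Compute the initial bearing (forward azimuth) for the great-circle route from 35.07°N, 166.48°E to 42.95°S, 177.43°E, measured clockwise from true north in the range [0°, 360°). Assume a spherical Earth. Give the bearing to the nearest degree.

Δλ = 177.43 − 166.48 = 10.95°.
θ = atan2( sin Δλ · cos φ₂ , cos φ₁ · sin φ₂ − sin φ₁ · cos φ₂ · cos Δλ )
  = atan2(0.13904, -0.97056) = 171.848° → normalised to [0°, 360°): 171.848°.

172°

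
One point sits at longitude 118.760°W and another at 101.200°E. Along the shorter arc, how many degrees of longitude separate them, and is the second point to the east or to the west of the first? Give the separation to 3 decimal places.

Raw difference: 101.200 − -118.760 = 219.96°.
Normalise into (−180°, 180°]: 219.96° − 360° = -140.04°.
Negative ⇒ the second point lies to the west; separation 140.040°.

140.040° west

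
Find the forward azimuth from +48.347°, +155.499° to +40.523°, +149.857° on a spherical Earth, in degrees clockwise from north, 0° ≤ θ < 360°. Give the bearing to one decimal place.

209.3°

Δλ = 149.857 − 155.499 = -5.642°.
θ = atan2( sin Δλ · cos φ₂ , cos φ₁ · sin φ₂ − sin φ₁ · cos φ₂ · cos Δλ )
  = atan2(-0.07473, -0.13338) = -150.738° → normalised to [0°, 360°): 209.262°.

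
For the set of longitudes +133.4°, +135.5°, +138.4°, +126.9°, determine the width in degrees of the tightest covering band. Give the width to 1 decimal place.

Sort the longitudes: +126.9°, +133.4°, +135.5°, +138.4°.
Eastward gaps between consecutive values (wrapping around): 6.5°, 2.1°, 2.9°, 348.5°.
Largest gap = 348.5° ⇒ minimal covering band is its complement: 360° − 348.5° = 11.5°.
Band runs from +126.9° eastward to +138.4°.

11.5°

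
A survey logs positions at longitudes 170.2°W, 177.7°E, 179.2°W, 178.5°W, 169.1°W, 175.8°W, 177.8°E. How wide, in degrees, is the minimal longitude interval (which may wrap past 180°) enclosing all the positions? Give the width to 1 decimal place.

Sort the longitudes: -179.2°, -178.5°, -175.8°, -170.2°, -169.1°, +177.7°, +177.8°.
Eastward gaps between consecutive values (wrapping around): 0.7°, 2.7°, 5.6°, 1.1°, 346.8°, 0.1°, 3.0°.
Largest gap = 346.8° ⇒ minimal covering band is its complement: 360° − 346.8° = 13.2°.
Band runs from +177.7° eastward to -169.1°, crossing the antimeridian.

13.2°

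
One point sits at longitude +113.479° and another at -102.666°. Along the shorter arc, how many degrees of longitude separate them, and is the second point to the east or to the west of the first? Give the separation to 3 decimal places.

Raw difference: -102.666 − 113.479 = -216.145°.
Normalise into (−180°, 180°]: -216.145° + 360° = 143.855°.
Positive ⇒ the second point lies to the east; separation 143.855°.

143.855° east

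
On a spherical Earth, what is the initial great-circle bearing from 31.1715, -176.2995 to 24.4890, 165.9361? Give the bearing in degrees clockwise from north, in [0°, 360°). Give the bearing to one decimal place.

Δλ = 165.9361 − -176.2995 = 342.2356°; wrapped into (−180°, 180°]: -17.7644°.
θ = atan2( sin Δλ · cos φ₂ , cos φ₁ · sin φ₂ − sin φ₁ · cos φ₂ · cos Δλ )
  = atan2(-0.27766, -0.09391) = -108.686° → normalised to [0°, 360°): 251.314°.

251.3°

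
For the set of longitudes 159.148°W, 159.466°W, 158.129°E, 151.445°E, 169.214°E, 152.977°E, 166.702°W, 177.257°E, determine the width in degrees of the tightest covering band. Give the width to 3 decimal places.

49.407°

Sort the longitudes: -166.702°, -159.466°, -159.148°, +151.445°, +152.977°, +158.129°, +169.214°, +177.257°.
Eastward gaps between consecutive values (wrapping around): 7.236°, 0.318°, 310.593°, 1.532°, 5.152°, 11.085°, 8.043°, 16.041°.
Largest gap = 310.593° ⇒ minimal covering band is its complement: 360° − 310.593° = 49.407°.
Band runs from +151.445° eastward to -159.148°, crossing the antimeridian.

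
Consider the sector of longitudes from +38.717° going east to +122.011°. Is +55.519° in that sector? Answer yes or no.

Band width going east from +38.717° to +122.011°: ((122.011 − 38.717) mod 360) = 83.294°.
Offset of +55.519° east of the west edge: ((55.519 − 38.717) mod 360) = 16.802°.
16.802° ≤ 83.294° ⇒ inside.

Yes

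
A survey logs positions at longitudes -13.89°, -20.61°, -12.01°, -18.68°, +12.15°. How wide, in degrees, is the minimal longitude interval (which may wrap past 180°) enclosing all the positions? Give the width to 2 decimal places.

Sort the longitudes: -20.61°, -18.68°, -13.89°, -12.01°, +12.15°.
Eastward gaps between consecutive values (wrapping around): 1.93°, 4.79°, 1.88°, 24.16°, 327.24°.
Largest gap = 327.24° ⇒ minimal covering band is its complement: 360° − 327.24° = 32.76°.
Band runs from -20.61° eastward to +12.15°.

32.76°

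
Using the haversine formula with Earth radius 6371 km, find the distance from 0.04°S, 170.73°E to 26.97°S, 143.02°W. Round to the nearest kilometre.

5774 km

Δλ = -143.02 − 170.73 = -313.75°; wrapped into (−180°, 180°]: 46.25°.
Δφ = -26.97 − -0.04 = -26.93°.
a = sin²(Δφ/2) + cos φ₁ · cos φ₂ · sin²(Δλ/2) = 0.191688.
c = 2·atan2(√a, √(1−a)) = 0.90635 rad → d = 6371·c ≈ 5774.36 km.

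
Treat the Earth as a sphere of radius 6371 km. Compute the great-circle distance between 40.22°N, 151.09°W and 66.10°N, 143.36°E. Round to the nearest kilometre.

Δλ = 143.36 − -151.09 = 294.45°; wrapped into (−180°, 180°]: -65.55°.
Δφ = 66.10 − 40.22 = 25.88°.
a = sin²(Δφ/2) + cos φ₁ · cos φ₂ · sin²(Δλ/2) = 0.140801.
c = 2·atan2(√a, √(1−a)) = 0.76930 rad → d = 6371·c ≈ 4901.21 km.

4901 km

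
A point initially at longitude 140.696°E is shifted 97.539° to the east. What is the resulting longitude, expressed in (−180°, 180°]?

Start at +140.696°; shift +97.539° → +238.235°.
+238.235° lies outside (−180°, 180°]; subtract 360° → -121.765°.

121.765°W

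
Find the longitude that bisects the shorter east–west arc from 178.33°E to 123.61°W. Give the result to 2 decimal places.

Signed shortest Δλ from +178.33° to -123.61° is +58.06°.
Midpoint longitude = +178.33° + (+58.06°)/2 = +178.33° + 29.03° = +207.36°.
Normalise into (−180°, 180°]: -152.64°.
(The naïve average (+178.33 + -123.61)/2 = 27.36° is on the wrong side of the globe.)

152.64°W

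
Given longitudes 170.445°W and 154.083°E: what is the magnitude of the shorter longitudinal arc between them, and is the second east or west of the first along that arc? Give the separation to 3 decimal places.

35.472° west

Raw difference: 154.083 − -170.445 = 324.528°.
Normalise into (−180°, 180°]: 324.528° − 360° = -35.472°.
Negative ⇒ the second point lies to the west; separation 35.472°.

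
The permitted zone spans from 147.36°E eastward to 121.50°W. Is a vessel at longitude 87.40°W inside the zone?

No

Band width going east from +147.36° to -121.50°: ((-121.50 − 147.36) mod 360) = 91.14°.
Offset of -87.40° east of the west edge: ((-87.40 − 147.36) mod 360) = 125.24°.
125.24° > 91.14° ⇒ outside.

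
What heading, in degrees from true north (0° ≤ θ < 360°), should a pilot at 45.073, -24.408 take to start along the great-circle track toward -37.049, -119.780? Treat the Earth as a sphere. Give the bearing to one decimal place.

Δλ = -119.780 − -24.408 = -95.372°.
θ = atan2( sin Δλ · cos φ₂ , cos φ₁ · sin φ₂ − sin φ₁ · cos φ₂ · cos Δλ )
  = atan2(-0.79462, -0.37258) = -115.121° → normalised to [0°, 360°): 244.879°.

244.9°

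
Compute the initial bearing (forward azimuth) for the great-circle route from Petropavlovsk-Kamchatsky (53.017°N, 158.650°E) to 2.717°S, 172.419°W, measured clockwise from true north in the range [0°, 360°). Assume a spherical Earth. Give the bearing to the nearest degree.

146°

Δλ = -172.419 − 158.650 = -331.069°; wrapped into (−180°, 180°]: 28.931°.
θ = atan2( sin Δλ · cos φ₂ , cos φ₁ · sin φ₂ − sin φ₁ · cos φ₂ · cos Δλ )
  = atan2(0.48321, -0.72685) = 146.384° → normalised to [0°, 360°): 146.384°.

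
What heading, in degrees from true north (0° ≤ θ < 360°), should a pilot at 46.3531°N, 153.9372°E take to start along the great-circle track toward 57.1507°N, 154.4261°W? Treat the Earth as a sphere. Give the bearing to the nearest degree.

52°

Δλ = -154.4261 − 153.9372 = -308.3633°; wrapped into (−180°, 180°]: 51.6367°.
θ = atan2( sin Δλ · cos φ₂ , cos φ₁ · sin φ₂ − sin φ₁ · cos φ₂ · cos Δλ )
  = atan2(0.42532, 0.33624) = 51.671° → normalised to [0°, 360°): 51.671°.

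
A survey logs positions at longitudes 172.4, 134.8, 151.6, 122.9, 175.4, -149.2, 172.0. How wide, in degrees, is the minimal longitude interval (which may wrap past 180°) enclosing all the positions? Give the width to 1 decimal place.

87.9°

Sort the longitudes: -149.2°, +122.9°, +134.8°, +151.6°, +172.0°, +172.4°, +175.4°.
Eastward gaps between consecutive values (wrapping around): 272.1°, 11.9°, 16.8°, 20.4°, 0.4°, 3.0°, 35.4°.
Largest gap = 272.1° ⇒ minimal covering band is its complement: 360° − 272.1° = 87.9°.
Band runs from +122.9° eastward to -149.2°, crossing the antimeridian.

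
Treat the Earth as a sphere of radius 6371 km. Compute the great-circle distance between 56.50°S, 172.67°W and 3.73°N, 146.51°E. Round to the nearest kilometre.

7644 km

Δλ = 146.51 − -172.67 = 319.18°; wrapped into (−180°, 180°]: -40.82°.
Δφ = 3.73 − -56.50 = 60.23°.
a = sin²(Δφ/2) + cos φ₁ · cos φ₂ · sin²(Δλ/2) = 0.318723.
c = 2·atan2(√a, √(1−a)) = 1.19979 rad → d = 6371·c ≈ 7643.85 km.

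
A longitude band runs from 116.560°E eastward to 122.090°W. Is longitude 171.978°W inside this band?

Yes

Band width going east from +116.560° to -122.090°: ((-122.090 − 116.560) mod 360) = 121.350°.
Offset of -171.978° east of the west edge: ((-171.978 − 116.560) mod 360) = 71.462°.
71.462° ≤ 121.350° ⇒ inside.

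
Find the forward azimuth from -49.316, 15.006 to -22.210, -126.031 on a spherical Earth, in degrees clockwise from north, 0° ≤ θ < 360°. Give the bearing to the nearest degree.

Δλ = -126.031 − 15.006 = -141.037°.
θ = atan2( sin Δλ · cos φ₂ , cos φ₁ · sin φ₂ − sin φ₁ · cos φ₂ · cos Δλ )
  = atan2(-0.58216, -0.79230) = -143.692° → normalised to [0°, 360°): 216.308°.

216°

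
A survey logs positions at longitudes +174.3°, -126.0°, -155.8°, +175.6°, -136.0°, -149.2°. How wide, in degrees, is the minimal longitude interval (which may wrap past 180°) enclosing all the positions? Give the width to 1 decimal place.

Sort the longitudes: -155.8°, -149.2°, -136.0°, -126.0°, +174.3°, +175.6°.
Eastward gaps between consecutive values (wrapping around): 6.6°, 13.2°, 10.0°, 300.3°, 1.3°, 28.6°.
Largest gap = 300.3° ⇒ minimal covering band is its complement: 360° − 300.3° = 59.7°.
Band runs from +174.3° eastward to -126.0°, crossing the antimeridian.

59.7°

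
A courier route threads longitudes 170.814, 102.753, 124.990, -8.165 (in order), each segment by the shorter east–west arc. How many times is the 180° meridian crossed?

Leg 1: +170.814° → +102.753°, shortest Δλ = -68.061° (west) — does not cross 180°.
Leg 2: +102.753° → +124.990°, shortest Δλ = 22.237° (east) — does not cross 180°.
Leg 3: +124.990° → -8.165°, shortest Δλ = -133.155° (west) — does not cross 180°.
Total crossings: 0.

0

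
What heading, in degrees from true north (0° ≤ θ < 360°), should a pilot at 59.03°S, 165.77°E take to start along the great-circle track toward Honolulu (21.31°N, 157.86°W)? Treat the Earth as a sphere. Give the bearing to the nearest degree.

Δλ = -157.86 − 165.77 = -323.63°; wrapped into (−180°, 180°]: 36.37°.
θ = atan2( sin Δλ · cos φ₂ , cos φ₁ · sin φ₂ − sin φ₁ · cos φ₂ · cos Δλ )
  = atan2(0.55245, 0.83022) = 33.641° → normalised to [0°, 360°): 33.641°.

34°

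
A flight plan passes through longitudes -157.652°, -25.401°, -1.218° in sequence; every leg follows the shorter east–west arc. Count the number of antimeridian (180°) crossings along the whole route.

Leg 1: -157.652° → -25.401°, shortest Δλ = 132.251° (east) — does not cross 180°.
Leg 2: -25.401° → -1.218°, shortest Δλ = 24.183° (east) — does not cross 180°.
Total crossings: 0.

0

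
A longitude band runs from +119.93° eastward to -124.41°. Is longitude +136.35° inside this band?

Yes

Band width going east from +119.93° to -124.41°: ((-124.41 − 119.93) mod 360) = 115.66°.
Offset of +136.35° east of the west edge: ((136.35 − 119.93) mod 360) = 16.42°.
16.42° ≤ 115.66° ⇒ inside.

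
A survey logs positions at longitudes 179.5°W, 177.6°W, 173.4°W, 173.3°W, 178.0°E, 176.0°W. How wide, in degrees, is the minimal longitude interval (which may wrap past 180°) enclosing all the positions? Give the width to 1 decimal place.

Sort the longitudes: -179.5°, -177.6°, -176.0°, -173.4°, -173.3°, +178.0°.
Eastward gaps between consecutive values (wrapping around): 1.9°, 1.6°, 2.6°, 0.1°, 351.3°, 2.5°.
Largest gap = 351.3° ⇒ minimal covering band is its complement: 360° − 351.3° = 8.7°.
Band runs from +178.0° eastward to -173.3°, crossing the antimeridian.

8.7°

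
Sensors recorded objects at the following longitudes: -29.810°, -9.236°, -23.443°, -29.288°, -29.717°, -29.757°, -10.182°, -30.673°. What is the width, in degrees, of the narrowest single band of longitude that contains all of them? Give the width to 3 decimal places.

Sort the longitudes: -30.673°, -29.810°, -29.757°, -29.717°, -29.288°, -23.443°, -10.182°, -9.236°.
Eastward gaps between consecutive values (wrapping around): 0.863°, 0.053°, 0.040°, 0.429°, 5.845°, 13.261°, 0.946°, 338.563°.
Largest gap = 338.563° ⇒ minimal covering band is its complement: 360° − 338.563° = 21.437°.
Band runs from -30.673° eastward to -9.236°.

21.437°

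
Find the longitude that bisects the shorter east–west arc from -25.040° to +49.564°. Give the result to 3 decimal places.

+12.262°

Signed shortest Δλ from -25.040° to +49.564° is +74.604°.
Midpoint longitude = -25.040° + (+74.604°)/2 = -25.040° + 37.302° = +12.262°.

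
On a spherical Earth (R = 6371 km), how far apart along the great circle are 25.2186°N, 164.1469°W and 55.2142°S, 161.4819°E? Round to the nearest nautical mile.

Δλ = 161.4819 − -164.1469 = 325.6288°; wrapped into (−180°, 180°]: -34.3712°.
Δφ = -55.2142 − 25.2186 = -80.4328°.
a = sin²(Δφ/2) + cos φ₁ · cos φ₂ · sin²(Δλ/2) = 0.461957.
c = 2·atan2(√a, √(1−a)) = 1.49464 rad → d = 6371·c ≈ 9522.33 km ≈ 5141.65 nmi.

5142 nmi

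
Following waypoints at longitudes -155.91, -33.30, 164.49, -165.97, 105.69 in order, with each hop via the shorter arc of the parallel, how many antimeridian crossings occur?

Leg 1: -155.91° → -33.30°, shortest Δλ = 122.61° (east) — does not cross 180°.
Leg 2: -33.30° → +164.49°, shortest Δλ = -162.21° (west) — crosses 180°.
Leg 3: +164.49° → -165.97°, shortest Δλ = 29.54° (east) — crosses 180°.
Leg 4: -165.97° → +105.69°, shortest Δλ = -88.34° (west) — crosses 180°.
Total crossings: 3.

3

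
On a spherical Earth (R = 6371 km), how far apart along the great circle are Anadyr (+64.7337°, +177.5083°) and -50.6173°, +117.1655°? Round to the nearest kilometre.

13833 km

Δλ = 117.1655 − 177.5083 = -60.3428°.
Δφ = -50.6173 − 64.7337 = -115.3510°.
a = sin²(Δφ/2) + cos φ₁ · cos φ₂ · sin²(Δλ/2) = 0.782489.
c = 2·atan2(√a, √(1−a)) = 2.17120 rad → d = 6371·c ≈ 13832.73 km.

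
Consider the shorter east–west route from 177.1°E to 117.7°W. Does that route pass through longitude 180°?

Yes

Naïve |-117.7 − 177.1| = 294.8° > 180°, so the shorter arc goes the other way round — across 180°.
Signed shortest Δλ = ((-117.7 − 177.1 + 180) mod 360) − 180 = 65.2°.
Going east by 65.2° from +177.1° passes through 180° before reaching -117.7°.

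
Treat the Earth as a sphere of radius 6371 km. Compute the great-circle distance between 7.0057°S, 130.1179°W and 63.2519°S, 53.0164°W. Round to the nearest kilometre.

Δλ = -53.0164 − -130.1179 = 77.1015°.
Δφ = -63.2519 − -7.0057 = -56.2462°.
a = sin²(Δφ/2) + cos φ₁ · cos φ₂ · sin²(Δλ/2) = 0.395683.
c = 2·atan2(√a, √(1−a)) = 1.36062 rad → d = 6371·c ≈ 8668.51 km.

8669 km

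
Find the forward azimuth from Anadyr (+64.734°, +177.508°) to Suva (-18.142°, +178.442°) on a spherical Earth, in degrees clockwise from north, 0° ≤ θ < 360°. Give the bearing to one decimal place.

Δλ = 178.442 − 177.508 = 0.934°.
θ = atan2( sin Δλ · cos φ₂ , cos φ₁ · sin φ₂ − sin φ₁ · cos φ₂ · cos Δλ )
  = atan2(0.01549, -0.99217) = 179.106° → normalised to [0°, 360°): 179.106°.

179.1°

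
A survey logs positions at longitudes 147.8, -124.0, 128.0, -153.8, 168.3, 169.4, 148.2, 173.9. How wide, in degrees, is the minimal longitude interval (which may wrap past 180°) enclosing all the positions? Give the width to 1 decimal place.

108.0°

Sort the longitudes: -153.8°, -124.0°, +128.0°, +147.8°, +148.2°, +168.3°, +169.4°, +173.9°.
Eastward gaps between consecutive values (wrapping around): 29.8°, 252.0°, 19.8°, 0.4°, 20.1°, 1.1°, 4.5°, 32.3°.
Largest gap = 252.0° ⇒ minimal covering band is its complement: 360° − 252.0° = 108.0°.
Band runs from +128.0° eastward to -124.0°, crossing the antimeridian.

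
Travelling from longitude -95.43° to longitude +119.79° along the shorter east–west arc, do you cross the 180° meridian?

Yes

Naïve |119.79 − -95.43| = 215.22° > 180°, so the shorter arc goes the other way round — across 180°.
Signed shortest Δλ = ((119.79 − -95.43 + 180) mod 360) − 180 = -144.78°.
Going west by 144.78° from -95.43° passes through 180° before reaching +119.79°.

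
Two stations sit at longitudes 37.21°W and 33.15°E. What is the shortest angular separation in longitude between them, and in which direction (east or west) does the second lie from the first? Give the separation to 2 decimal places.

70.36° east

Raw difference: 33.15 − -37.21 = 70.36°.
Normalise into (−180°, 180°]: 70.36° stays 70.36°.
Positive ⇒ the second point lies to the east; separation 70.36°.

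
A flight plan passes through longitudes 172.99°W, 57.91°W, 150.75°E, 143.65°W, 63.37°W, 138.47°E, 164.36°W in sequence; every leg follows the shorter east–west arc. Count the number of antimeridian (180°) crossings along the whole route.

4

Leg 1: -172.99° → -57.91°, shortest Δλ = 115.08° (east) — does not cross 180°.
Leg 2: -57.91° → +150.75°, shortest Δλ = -151.34° (west) — crosses 180°.
Leg 3: +150.75° → -143.65°, shortest Δλ = 65.6° (east) — crosses 180°.
Leg 4: -143.65° → -63.37°, shortest Δλ = 80.28° (east) — does not cross 180°.
Leg 5: -63.37° → +138.47°, shortest Δλ = -158.16° (west) — crosses 180°.
Leg 6: +138.47° → -164.36°, shortest Δλ = 57.17° (east) — crosses 180°.
Total crossings: 4.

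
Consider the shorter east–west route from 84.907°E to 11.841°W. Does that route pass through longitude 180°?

No

Signed shortest Δλ = ((-11.841 − 84.907 + 180) mod 360) − 180 = -96.748°.
Going west by 96.748° from +84.907° reaches -11.841° without touching 180°.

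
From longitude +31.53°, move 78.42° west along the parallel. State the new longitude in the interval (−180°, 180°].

-46.89°

Start at +31.53°; shift −78.42° → -46.89°.
-46.89° already lies in (−180°, 180°].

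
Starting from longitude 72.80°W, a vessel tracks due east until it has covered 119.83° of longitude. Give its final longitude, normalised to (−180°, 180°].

47.03°E

Start at -72.80°; shift +119.83° → +47.03°.
+47.03° already lies in (−180°, 180°].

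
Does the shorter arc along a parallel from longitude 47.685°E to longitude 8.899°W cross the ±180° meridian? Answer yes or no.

Signed shortest Δλ = ((-8.899 − 47.685 + 180) mod 360) − 180 = -56.584°.
Going west by 56.584° from +47.685° reaches -8.899° without touching 180°.

No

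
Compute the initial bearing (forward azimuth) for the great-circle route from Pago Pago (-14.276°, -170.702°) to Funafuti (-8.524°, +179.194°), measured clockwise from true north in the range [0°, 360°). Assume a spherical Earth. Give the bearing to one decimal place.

Δλ = 179.194 − -170.702 = 349.896°; wrapped into (−180°, 180°]: -10.104°.
θ = atan2( sin Δλ · cos φ₂ , cos φ₁ · sin φ₂ − sin φ₁ · cos φ₂ · cos Δλ )
  = atan2(-0.17350, 0.09644) = -60.932° → normalised to [0°, 360°): 299.068°.

299.1°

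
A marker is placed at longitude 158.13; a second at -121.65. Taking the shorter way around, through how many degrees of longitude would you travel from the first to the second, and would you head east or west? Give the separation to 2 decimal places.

Raw difference: -121.65 − 158.13 = -279.78°.
Normalise into (−180°, 180°]: -279.78° + 360° = 80.22°.
Positive ⇒ the second point lies to the east; separation 80.22°.

80.22° east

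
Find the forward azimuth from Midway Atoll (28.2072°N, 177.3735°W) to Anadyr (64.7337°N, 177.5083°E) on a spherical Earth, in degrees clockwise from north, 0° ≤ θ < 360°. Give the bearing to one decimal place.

Δλ = 177.5083 − -177.3735 = 354.8818°; wrapped into (−180°, 180°]: -5.1182°.
θ = atan2( sin Δλ · cos φ₂ , cos φ₁ · sin φ₂ − sin φ₁ · cos φ₂ · cos Δλ )
  = atan2(-0.03808, 0.59600) = -3.656° → normalised to [0°, 360°): 356.344°.

356.3°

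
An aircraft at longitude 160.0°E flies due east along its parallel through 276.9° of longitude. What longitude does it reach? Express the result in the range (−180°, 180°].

Start at +160.0°; shift +276.9° → +436.9°.
+436.9° lies outside (−180°, 180°]; subtract 360° → +76.9°.

76.9°E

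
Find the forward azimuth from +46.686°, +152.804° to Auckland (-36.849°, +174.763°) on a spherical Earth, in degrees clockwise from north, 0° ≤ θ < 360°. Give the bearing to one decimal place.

Δλ = 174.763 − 152.804 = 21.959°.
θ = atan2( sin Δλ · cos φ₂ , cos φ₁ · sin φ₂ − sin φ₁ · cos φ₂ · cos Δλ )
  = atan2(0.29924, -0.95140) = 162.540° → normalised to [0°, 360°): 162.540°.

162.5°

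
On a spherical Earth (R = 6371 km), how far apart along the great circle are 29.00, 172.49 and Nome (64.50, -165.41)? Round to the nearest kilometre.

4242 km

Δλ = -165.41 − 172.49 = -337.90°; wrapped into (−180°, 180°]: 22.10°.
Δφ = 64.50 − 29.00 = 35.50°.
a = sin²(Δφ/2) + cos φ₁ · cos φ₂ · sin²(Δλ/2) = 0.106774.
c = 2·atan2(√a, √(1−a)) = 0.66575 rad → d = 6371·c ≈ 4241.52 km.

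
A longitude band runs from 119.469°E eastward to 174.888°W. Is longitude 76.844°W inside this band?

Band width going east from +119.469° to -174.888°: ((-174.888 − 119.469) mod 360) = 65.643°.
Offset of -76.844° east of the west edge: ((-76.844 − 119.469) mod 360) = 163.687°.
163.687° > 65.643° ⇒ outside.

No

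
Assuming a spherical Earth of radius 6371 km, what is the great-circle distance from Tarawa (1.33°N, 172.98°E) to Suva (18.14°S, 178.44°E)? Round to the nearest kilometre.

2246 km

Δλ = 178.44 − 172.98 = 5.46°.
Δφ = -18.14 − 1.33 = -19.47°.
a = sin²(Δφ/2) + cos φ₁ · cos φ₂ · sin²(Δλ/2) = 0.030747.
c = 2·atan2(√a, √(1−a)) = 0.35252 rad → d = 6371·c ≈ 2245.90 km.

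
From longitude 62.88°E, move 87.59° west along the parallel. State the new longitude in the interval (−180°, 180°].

Start at +62.88°; shift −87.59° → -24.71°.
-24.71° already lies in (−180°, 180°].

24.71°W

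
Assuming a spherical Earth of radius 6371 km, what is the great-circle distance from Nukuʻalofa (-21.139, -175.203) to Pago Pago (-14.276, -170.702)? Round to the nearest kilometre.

900 km

Δλ = -170.702 − -175.203 = 4.501°.
Δφ = -14.276 − -21.139 = 6.863°.
a = sin²(Δφ/2) + cos φ₁ · cos φ₂ · sin²(Δλ/2) = 0.004976.
c = 2·atan2(√a, √(1−a)) = 0.14121 rad → d = 6371·c ≈ 899.62 km.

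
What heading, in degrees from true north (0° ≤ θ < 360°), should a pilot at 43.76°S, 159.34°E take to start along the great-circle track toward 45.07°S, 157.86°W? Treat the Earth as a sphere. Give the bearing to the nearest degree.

108°

Δλ = -157.86 − 159.34 = -317.20°; wrapped into (−180°, 180°]: 42.80°.
θ = atan2( sin Δλ · cos φ₂ , cos φ₁ · sin φ₂ − sin φ₁ · cos φ₂ · cos Δλ )
  = atan2(0.47985, -0.15293) = 107.677° → normalised to [0°, 360°): 107.677°.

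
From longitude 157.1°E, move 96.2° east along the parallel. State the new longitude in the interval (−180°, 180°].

Start at +157.1°; shift +96.2° → +253.3°.
+253.3° lies outside (−180°, 180°]; subtract 360° → -106.7°.

106.7°W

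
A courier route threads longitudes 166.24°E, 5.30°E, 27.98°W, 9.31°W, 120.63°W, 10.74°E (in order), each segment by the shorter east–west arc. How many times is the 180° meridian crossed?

0

Leg 1: +166.24° → +5.30°, shortest Δλ = -160.94° (west) — does not cross 180°.
Leg 2: +5.30° → -27.98°, shortest Δλ = -33.28° (west) — does not cross 180°.
Leg 3: -27.98° → -9.31°, shortest Δλ = 18.67° (east) — does not cross 180°.
Leg 4: -9.31° → -120.63°, shortest Δλ = -111.32° (west) — does not cross 180°.
Leg 5: -120.63° → +10.74°, shortest Δλ = 131.37° (east) — does not cross 180°.
Total crossings: 0.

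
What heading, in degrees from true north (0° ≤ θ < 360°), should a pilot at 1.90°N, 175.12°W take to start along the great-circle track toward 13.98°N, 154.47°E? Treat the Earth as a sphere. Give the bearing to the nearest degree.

Δλ = 154.47 − -175.12 = 329.59°; wrapped into (−180°, 180°]: -30.41°.
θ = atan2( sin Δλ · cos φ₂ , cos φ₁ · sin φ₂ − sin φ₁ · cos φ₂ · cos Δλ )
  = atan2(-0.49119, 0.21370) = -66.487° → normalised to [0°, 360°): 293.513°.

294°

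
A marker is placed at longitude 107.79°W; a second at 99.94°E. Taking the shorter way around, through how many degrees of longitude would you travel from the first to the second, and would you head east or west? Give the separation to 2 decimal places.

152.27° west

Raw difference: 99.94 − -107.79 = 207.73°.
Normalise into (−180°, 180°]: 207.73° − 360° = -152.27°.
Negative ⇒ the second point lies to the west; separation 152.27°.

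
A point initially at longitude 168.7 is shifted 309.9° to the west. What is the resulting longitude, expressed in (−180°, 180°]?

Start at +168.7°; shift −309.9° → -141.2°.
-141.2° already lies in (−180°, 180°].

-141.2°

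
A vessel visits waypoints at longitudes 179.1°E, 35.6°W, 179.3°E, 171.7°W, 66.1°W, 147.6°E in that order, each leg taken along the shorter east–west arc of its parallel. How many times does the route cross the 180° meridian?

Leg 1: +179.1° → -35.6°, shortest Δλ = 145.3° (east) — crosses 180°.
Leg 2: -35.6° → +179.3°, shortest Δλ = -145.1° (west) — crosses 180°.
Leg 3: +179.3° → -171.7°, shortest Δλ = 9.0° (east) — crosses 180°.
Leg 4: -171.7° → -66.1°, shortest Δλ = 105.6° (east) — does not cross 180°.
Leg 5: -66.1° → +147.6°, shortest Δλ = -146.3° (west) — crosses 180°.
Total crossings: 4.

4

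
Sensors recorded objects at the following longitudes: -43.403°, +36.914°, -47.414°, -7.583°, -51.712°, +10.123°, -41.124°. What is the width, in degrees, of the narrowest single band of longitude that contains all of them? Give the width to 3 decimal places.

Sort the longitudes: -51.712°, -47.414°, -43.403°, -41.124°, -7.583°, +10.123°, +36.914°.
Eastward gaps between consecutive values (wrapping around): 4.298°, 4.011°, 2.279°, 33.541°, 17.706°, 26.791°, 271.374°.
Largest gap = 271.374° ⇒ minimal covering band is its complement: 360° − 271.374° = 88.626°.
Band runs from -51.712° eastward to +36.914°.

88.626°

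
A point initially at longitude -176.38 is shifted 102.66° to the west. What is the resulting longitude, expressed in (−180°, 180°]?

Start at -176.38°; shift −102.66° → -279.04°.
-279.04° lies outside (−180°, 180°]; add 360° → +80.96°.

+80.96°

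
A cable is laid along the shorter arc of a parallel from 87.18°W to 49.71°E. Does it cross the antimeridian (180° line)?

Signed shortest Δλ = ((49.71 − -87.18 + 180) mod 360) − 180 = 136.89°.
Going east by 136.89° from -87.18° reaches +49.71° without touching 180°.

No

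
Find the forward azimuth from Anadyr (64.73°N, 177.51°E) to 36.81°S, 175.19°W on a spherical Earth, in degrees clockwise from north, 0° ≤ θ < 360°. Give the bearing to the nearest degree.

Δλ = -175.19 − 177.51 = -352.70°; wrapped into (−180°, 180°]: 7.30°.
θ = atan2( sin Δλ · cos φ₂ , cos φ₁ · sin φ₂ − sin φ₁ · cos φ₂ · cos Δλ )
  = atan2(0.10173, -0.97392) = 174.037° → normalised to [0°, 360°): 174.037°.

174°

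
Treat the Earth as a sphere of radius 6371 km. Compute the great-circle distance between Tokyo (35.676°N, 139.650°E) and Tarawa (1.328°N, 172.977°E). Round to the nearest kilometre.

Δλ = 172.977 − 139.650 = 33.327°.
Δφ = 1.328 − 35.676 = -34.348°.
a = sin²(Δφ/2) + cos φ₁ · cos φ₂ · sin²(Δλ/2) = 0.153963.
c = 2·atan2(√a, √(1−a)) = 0.80644 rad → d = 6371·c ≈ 5137.82 km.

5138 km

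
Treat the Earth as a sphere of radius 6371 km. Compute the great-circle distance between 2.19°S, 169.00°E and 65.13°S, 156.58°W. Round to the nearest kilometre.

7515 km

Δλ = -156.58 − 169.00 = -325.58°; wrapped into (−180°, 180°]: 34.42°.
Δφ = -65.13 − -2.19 = -62.94°.
a = sin²(Δφ/2) + cos φ₁ · cos φ₂ · sin²(Δλ/2) = 0.309328.
c = 2·atan2(√a, √(1−a)) = 1.17955 rad → d = 6371·c ≈ 7514.89 km.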